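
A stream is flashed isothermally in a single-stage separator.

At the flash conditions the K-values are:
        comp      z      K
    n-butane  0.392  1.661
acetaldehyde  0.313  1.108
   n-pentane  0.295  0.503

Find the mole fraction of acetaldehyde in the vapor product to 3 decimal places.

y_acetaldehyde = 0.325

Let β = V/F and solve Σ zᵢ(Kᵢ−1)/(1+β(Kᵢ−1)) = 0.
g(0) = ΣzᵢKᵢ − 1 = 0.146 and g(1) = 1 − Σzᵢ/Kᵢ = -0.105, so a root lies in (0, 1).
Iterate (Newton) starting at β = 0.5:
  β = 0.500: g = 0.0317, g' = -0.229 → β = 0.638
  β = 0.638: g = -0.0009, g' = -0.244 → β = 0.635
Converged at β = 0.635.
Compositions from xᵢ = zᵢ/(1+β(Kᵢ−1)), yᵢ = Kᵢxᵢ:
  n-butane: x = 0.276, y = 0.459
  acetaldehyde: x = 0.293, y = 0.325
  n-pentane: x = 0.431, y = 0.217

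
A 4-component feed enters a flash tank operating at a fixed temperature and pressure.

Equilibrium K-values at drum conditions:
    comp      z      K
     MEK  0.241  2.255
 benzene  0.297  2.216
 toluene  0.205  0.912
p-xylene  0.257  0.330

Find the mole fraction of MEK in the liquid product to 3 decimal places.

x_MEK = 0.127

Let ψ = V/F and solve Σ zᵢ(Kᵢ−1)/(1+ψ(Kᵢ−1)) = 0.
g(0) = ΣzᵢKᵢ − 1 = 0.473 and g(1) = 1 − Σzᵢ/Kᵢ = -0.244, so a root lies in (0, 1).
Newton–Raphson from ψ = 0.5:
  ψ = 0.500: g = 0.1326, g' = -0.576 → ψ = 0.730
  ψ = 0.730: g = -0.0074, g' = -0.671 → ψ = 0.719
Converged at ψ = 0.719.
Compositions from xᵢ = zᵢ/(1+ψ(Kᵢ−1)), yᵢ = Kᵢxᵢ:
  MEK: x = 0.127, y = 0.286
  benzene: x = 0.158, y = 0.351
  toluene: x = 0.219, y = 0.200
  p-xylene: x = 0.496, y = 0.164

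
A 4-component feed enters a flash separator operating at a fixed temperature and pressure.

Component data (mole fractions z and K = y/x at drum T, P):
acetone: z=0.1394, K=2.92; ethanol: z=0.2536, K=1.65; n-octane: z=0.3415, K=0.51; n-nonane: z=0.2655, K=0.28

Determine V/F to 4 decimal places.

V/F = 0.0963

Rachford–Rice: g(V/F) = Σ zᵢ(Kᵢ−1)/(1+V/F(Kᵢ−1)) = 0.
Feasibility: ΣzᵢKᵢ = 1.0740, Σzᵢ/Kᵢ = 1.8193 — both > 1, two phases present.
Newton–Raphson from V/F = 0.66:
  V/F = 0.6600: g = -0.37816, g' = -0.8313 → V/F = 0.2051
  V/F = 0.2051: g = -0.07282, g' = -0.6388 → V/F = 0.0911
  V/F = 0.0911: g = 0.00371, g' = -0.7153 → V/F = 0.0963
Converged at V/F = 0.0963.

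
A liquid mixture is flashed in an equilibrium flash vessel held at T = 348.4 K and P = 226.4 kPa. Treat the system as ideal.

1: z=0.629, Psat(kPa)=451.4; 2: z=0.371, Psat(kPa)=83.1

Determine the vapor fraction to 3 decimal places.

Raoult's law: Kᵢ = Pᵢˢᵃᵗ/P = Pᵢˢᵃᵗ/226.4.
  K_1 = 451.4/226.4 = 1.99382, K_2 = 83.1/226.4 = 0.36705
Let ψ = V/F and solve Σ zᵢ(Kᵢ−1)/(1+ψ(Kᵢ−1)) = 0.
g(0) = ΣzᵢKᵢ − 1 = 0.390 and g(1) = 1 − Σzᵢ/Kᵢ = -0.326, so a root lies in (0, 1).
Binary case is linear: z₁(K₁−1)(1+ψ(K₂−1)) + z₂(K₂−1)(1+ψ(K₁−1)) = 0
⇒ ψ = [z₁(K₁−1)+z₂(K₂−1)] / [−(K₁−1)(K₂−1)] = 0.3903/0.6290 = 0.620

ψ = 0.620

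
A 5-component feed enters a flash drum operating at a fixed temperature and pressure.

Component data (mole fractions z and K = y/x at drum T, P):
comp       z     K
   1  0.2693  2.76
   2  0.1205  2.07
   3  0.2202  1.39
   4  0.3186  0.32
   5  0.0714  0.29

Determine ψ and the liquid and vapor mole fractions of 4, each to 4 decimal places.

ψ = 0.5015, x_4 = 0.4835, y_4 = 0.1547

Material balance + equilibrium reduce to Σ zᵢ(Kᵢ−1)/(1+ψ(Kᵢ−1)) = 0.
Feasibility: ΣzᵢKᵢ = 1.4214, Σzᵢ/Kᵢ = 1.5560 — both > 1, two phases present.
Newton iteration, ψ⁰ = 0.5:
  ψ = 0.5000: g = 0.00112, g' = -0.7427 → ψ = 0.5015
Converged at ψ = 0.5015.
Compositions from xᵢ = zᵢ/(1+ψ(Kᵢ−1)), yᵢ = Kᵢxᵢ:
  1: x = 0.1430, y = 0.3948
  2: x = 0.0784, y = 0.1623
  3: x = 0.1842, y = 0.2560
  4: x = 0.4835, y = 0.1547
  5: x = 0.1109, y = 0.0322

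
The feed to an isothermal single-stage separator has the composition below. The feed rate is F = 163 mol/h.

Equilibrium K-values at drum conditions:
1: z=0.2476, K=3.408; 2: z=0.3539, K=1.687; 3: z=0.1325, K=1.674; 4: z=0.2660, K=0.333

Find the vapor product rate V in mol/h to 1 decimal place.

Rachford–Rice: g(V/F) = Σ zᵢ(Kᵢ−1)/(1+V/F(Kᵢ−1)) = 0.
Feasibility: ΣzᵢKᵢ = 1.7512, Σzᵢ/Kᵢ = 1.1604 — both > 1, two phases present.
Newton iteration, V/F⁰ = 0.59:
  V/F = 0.5900: g = 0.19065, g' = -0.6821 → V/F = 0.8695
  V/F = 0.8695: g = -0.02115, g' = -0.9101 → V/F = 0.8463
  V/F = 0.8463: g = -0.00047, g' = -0.8706 → V/F = 0.8457
Converged at V/F = 0.8457.
Then V = V/F·F = 0.8457·163 = 137.9 mol/h and L = F − V = 25.1 mol/h.

V = 137.9 mol/h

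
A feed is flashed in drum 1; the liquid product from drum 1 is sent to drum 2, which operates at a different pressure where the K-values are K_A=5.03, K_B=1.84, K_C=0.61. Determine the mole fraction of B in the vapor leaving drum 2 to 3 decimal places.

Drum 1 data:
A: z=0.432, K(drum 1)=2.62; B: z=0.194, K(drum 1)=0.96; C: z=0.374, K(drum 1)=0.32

y_B (drum 2) = 0.215

Drum 1:
Let ψ₁ = V/F and solve Σ zᵢ(Kᵢ−1)/(1+ψ₁(Kᵢ−1)) = 0.
Check two-phase: ΣzᵢKᵢ = 1.438 > 1 and Σzᵢ/Kᵢ = 1.536 > 1, so g(0) = 0.438 > 0 and g(1) = -0.536 < 0.
Newton iteration, ψ₁⁰ = 0.66:
  ψ₁ = 0.660: g = -0.1311, g' = -0.834 → ψ₁ = 0.503
  ψ₁ = 0.503: g = -0.0087, g' = -0.744 → ψ₁ = 0.491
Converged at ψ₁ = 0.491.
Drum-1 compositions:
  A: x = 0.241, y = 0.630
  B: x = 0.198, y = 0.190
  C: x = 0.562, y = 0.180
Drum-2 feed = drum-1 liquid: z₂ = (0.2406, 0.1979, 0.5615).
Drum 2:
Newton iteration, ψ₂⁰ = 0.5:
  ψ₂ = 0.500: g = 0.1666, g' = -0.631 → ψ₂ = 0.764
  ψ₂ = 0.764: g = 0.0270, g' = -0.460 → ψ₂ = 0.823
  ψ₂ = 0.823: g = 0.0005, g' = -0.444 → ψ₂ = 0.824
Converged at ψ₂ = 0.824.
  A: x = 0.056, y = 0.280
  B: x = 0.117, y = 0.215
  C: x = 0.827, y = 0.505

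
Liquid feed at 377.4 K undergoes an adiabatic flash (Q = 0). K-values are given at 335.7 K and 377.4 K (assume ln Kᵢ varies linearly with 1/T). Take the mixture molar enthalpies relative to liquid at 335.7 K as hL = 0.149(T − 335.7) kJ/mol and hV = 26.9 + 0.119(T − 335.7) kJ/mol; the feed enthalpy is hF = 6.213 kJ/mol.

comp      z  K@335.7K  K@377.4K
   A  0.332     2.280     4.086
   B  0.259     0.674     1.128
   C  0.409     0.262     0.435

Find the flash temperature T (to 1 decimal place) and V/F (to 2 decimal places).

Adiabatic flash: solve Rachford–Rice at each trial T, then check hF = ψ·hV(T) + (1−ψ)·hL(T).
  T = 335.7 K: K = (2.280, 0.674, 0.262), RR gives ψ = 0.050, H_out = 1.351 kJ/mol
  T = 377.4 K: K = (4.086, 1.128, 0.435), RR gives ψ = 0.659, H_out = 23.121 kJ/mol
  T = 356.5 K: K = (3.103, 0.885, 0.342), RR gives ψ = 0.378, H_out = 13.024 kJ/mol
  T = 346.1 K: K = (2.672, 0.775, 0.301), RR gives ψ = 0.228, H_out = 7.622 kJ/mol
  T = 340.9 K: K = (2.471, 0.724, 0.281), RR gives ψ = 0.145, H_out = 4.643 kJ/mol
  T = 343.5 K: K = (2.570, 0.749, 0.291), RR gives ψ = 0.188, H_out = 6.164 kJ/mol
  T = 344.8 K: K = (2.621, 0.762, 0.296), RR gives ψ = 0.208, H_out = 6.901 kJ/mol
Linear interpolation between T = 343.5 (H_out = 6.164) and T = 344.8 (H_out = 6.901) on hF = 6.213 gives T ≈ 343.6 K, at which ψ = 0.19.

T = 343.6 K, V/F = 0.19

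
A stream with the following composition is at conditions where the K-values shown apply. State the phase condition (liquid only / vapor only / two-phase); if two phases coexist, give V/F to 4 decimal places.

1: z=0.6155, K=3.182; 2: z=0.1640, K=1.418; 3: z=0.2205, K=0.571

ΣzᵢKᵢ = 2.3170; Σzᵢ/Kᵢ = 0.6953.
Since Σzᵢ/Kᵢ < 1 the mixture is above its dew point — single vapor phase.

vapor only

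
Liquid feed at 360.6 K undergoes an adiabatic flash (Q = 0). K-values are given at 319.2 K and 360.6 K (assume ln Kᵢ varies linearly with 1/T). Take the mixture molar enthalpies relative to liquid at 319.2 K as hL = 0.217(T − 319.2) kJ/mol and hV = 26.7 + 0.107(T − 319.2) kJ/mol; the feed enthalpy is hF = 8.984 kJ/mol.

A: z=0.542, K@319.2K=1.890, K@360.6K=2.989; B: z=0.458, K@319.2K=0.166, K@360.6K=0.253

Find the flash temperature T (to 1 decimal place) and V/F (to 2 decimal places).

Adiabatic flash: solve Rachford–Rice at each trial T, then check hF = ψ·hV(T) + (1−ψ)·hL(T).
  T = 319.2 K: K = (1.890, 0.166), RR gives ψ = 0.135, H_out = 3.612 kJ/mol
  T = 360.6 K: K = (2.989, 0.253), RR gives ψ = 0.495, H_out = 19.953 kJ/mol
  T = 339.9 K: K = (2.410, 0.208), RR gives ψ = 0.359, H_out = 13.265 kJ/mol
  T = 329.5 K: K = (2.141, 0.186), RR gives ψ = 0.265, H_out = 9.002 kJ/mol
  T = 324.4 K: K = (2.015, 0.176), RR gives ψ = 0.207, H_out = 6.525 kJ/mol
  T = 326.9 K: K = (2.076, 0.181), RR gives ψ = 0.236, H_out = 7.779 kJ/mol
  T = 328.2 K: K = (2.109, 0.184), RR gives ψ = 0.251, H_out = 8.400 kJ/mol
Linear interpolation between T = 328.2 (H_out = 8.400) and T = 329.5 (H_out = 9.002) on hF = 8.984 gives T ≈ 329.5 K, at which ψ = 0.26.

T = 329.5 K, V/F = 0.26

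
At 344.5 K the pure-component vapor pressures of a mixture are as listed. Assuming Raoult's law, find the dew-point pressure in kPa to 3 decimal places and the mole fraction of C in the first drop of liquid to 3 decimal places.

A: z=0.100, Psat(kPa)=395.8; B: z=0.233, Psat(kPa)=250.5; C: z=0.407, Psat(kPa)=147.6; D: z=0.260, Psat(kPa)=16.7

At the dew point ψ → 1, so Σzᵢ/Kᵢ = 1 with Kᵢ = Pᵢˢᵃᵗ/P ⇒ 1/P = Σzᵢ/Pᵢˢᵃᵗ.
1/P = 0.100/395.8 + 0.233/250.5 + 0.407/147.6 + 0.260/16.7 = 0.019509 ⇒ P = 51.258 kPa
xᵢ = zᵢP/Pᵢˢᵃᵗ ⇒ x_C = 0.407·51.258/147.6 = 0.141

Pdew = 51.258 kPa, x_C = 0.141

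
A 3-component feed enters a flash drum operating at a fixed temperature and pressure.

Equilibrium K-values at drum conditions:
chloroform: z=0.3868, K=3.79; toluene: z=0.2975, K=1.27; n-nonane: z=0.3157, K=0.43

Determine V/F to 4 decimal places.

V/F = 0.9036

Rachford–Rice: g(V/F) = Σ zᵢ(Kᵢ−1)/(1+V/F(Kᵢ−1)) = 0.
g(0) = ΣzᵢKᵢ − 1 = 0.9795 and g(1) = 1 − Σzᵢ/Kᵢ = -0.0705, so a root lies in (0, 1).
Newton iteration, V/F⁰ = 0.5:
  V/F = 0.5000: g = 0.26969, g' = -0.7424 → V/F = 0.8633
  V/F = 0.8633: g = 0.02747, g' = -0.6710 → V/F = 0.9042
  V/F = 0.9042: g = -0.00043, g' = -0.6934 → V/F = 0.9036
Converged at V/F = 0.9036.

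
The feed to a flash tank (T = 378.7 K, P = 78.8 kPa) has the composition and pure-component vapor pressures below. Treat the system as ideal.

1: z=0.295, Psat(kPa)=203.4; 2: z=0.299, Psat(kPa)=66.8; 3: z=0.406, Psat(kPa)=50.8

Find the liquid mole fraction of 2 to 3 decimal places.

Raoult's law: Kᵢ = Pᵢˢᵃᵗ/P = Pᵢˢᵃᵗ/78.8.
  K_1 = 203.4/78.8 = 2.58122, K_2 = 66.8/78.8 = 0.84772, K_3 = 50.8/78.8 = 0.64467
Rachford–Rice: g(ψ) = Σ zᵢ(Kᵢ−1)/(1+ψ(Kᵢ−1)) = 0.
g(0) = ΣzᵢKᵢ − 1 = 0.277 and g(1) = 1 − Σzᵢ/Kᵢ = -0.097, so a root lies in (0, 1).
Iterate (Newton) starting at ψ = 0.5:
  ψ = 0.500: g = 0.0358, g' = -0.314 → ψ = 0.614
  ψ = 0.614: g = 0.0019, g' = -0.282 → ψ = 0.621
Converged at ψ = 0.621.
Compositions from xᵢ = zᵢ/(1+ψ(Kᵢ−1)), yᵢ = Kᵢxᵢ:
  1: x = 0.149, y = 0.384
  2: x = 0.330, y = 0.280
  3: x = 0.521, y = 0.336

x_2 = 0.330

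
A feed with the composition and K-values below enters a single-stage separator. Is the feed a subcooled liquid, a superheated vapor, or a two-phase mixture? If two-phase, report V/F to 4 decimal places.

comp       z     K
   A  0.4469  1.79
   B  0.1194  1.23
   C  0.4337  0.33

two-phase, V/F = 0.1907

ΣzᵢKᵢ = 1.0899; Σzᵢ/Kᵢ = 1.6610.
Both exceed 1, so a two-phase solution exists.
Material balance + equilibrium reduce to Σ zᵢ(Kᵢ−1)/(1+ψ(Kᵢ−1)) = 0.
Iterate (Newton) starting at ψ = 0.5:
  ψ = 0.5000: g = -0.15925, g' = -0.5886 → ψ = 0.2295
  ψ = 0.2295: g = -0.01841, g' = -0.4774 → ψ = 0.1909
  ψ = 0.1909: g = -0.00010, g' = -0.4724 → ψ = 0.1907
Converged at ψ = 0.1907.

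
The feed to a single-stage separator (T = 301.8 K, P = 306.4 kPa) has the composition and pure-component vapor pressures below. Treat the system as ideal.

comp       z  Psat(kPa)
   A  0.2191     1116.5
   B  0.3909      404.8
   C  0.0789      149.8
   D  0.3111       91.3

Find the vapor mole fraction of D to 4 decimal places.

Raoult's law: Kᵢ = Pᵢˢᵃᵗ/P = Pᵢˢᵃᵗ/306.4.
  K_A = 1116.5/306.4 = 3.643930, K_B = 404.8/306.4 = 1.321149, K_C = 149.8/306.4 = 0.488903, K_D = 91.3/306.4 = 0.297977
Material balance + equilibrium reduce to Σ zᵢ(Kᵢ−1)/(1+V/F(Kᵢ−1)) = 0.
g(0) = ΣzᵢKᵢ − 1 = 0.4461 and g(1) = 1 − Σzᵢ/Kᵢ = -0.5614, so a root lies in (0, 1).
Newton–Raphson from V/F = 0.67:
  V/F = 0.6700: g = -0.16135, g' = -0.8209 → V/F = 0.4735
  V/F = 0.4735: g = -0.01410, g' = -0.7123 → V/F = 0.4537
Converged at V/F = 0.4537.
Compositions from xᵢ = zᵢ/(1+V/F(Kᵢ−1)), yᵢ = Kᵢxᵢ:
  A: x = 0.0996, y = 0.3630
  B: x = 0.3412, y = 0.4508
  C: x = 0.1027, y = 0.0502
  D: x = 0.4565, y = 0.1360

y_D = 0.1360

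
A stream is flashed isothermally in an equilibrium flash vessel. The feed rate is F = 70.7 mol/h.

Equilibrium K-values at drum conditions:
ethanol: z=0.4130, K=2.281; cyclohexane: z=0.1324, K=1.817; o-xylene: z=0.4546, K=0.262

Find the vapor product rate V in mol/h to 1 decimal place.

V = 24.5 mol/h

Rachford–Rice: g(ψ) = Σ zᵢ(Kᵢ−1)/(1+ψ(Kᵢ−1)) = 0.
g(0) = ΣzᵢKᵢ − 1 = 0.3017 and g(1) = 1 − Σzᵢ/Kᵢ = -0.9890, so a root lies in (0, 1).
Newton–Raphson from ψ = 0.42:
  ψ = 0.4200: g = -0.06168, g' = -0.8555 → ψ = 0.3479
  ψ = 0.3479: g = -0.00120, g' = -0.8261 → ψ = 0.3464
Converged at ψ = 0.3464.
Then V = ψ·F = 0.3464·70.7 = 24.5 mol/h and L = F − V = 46.2 mol/h.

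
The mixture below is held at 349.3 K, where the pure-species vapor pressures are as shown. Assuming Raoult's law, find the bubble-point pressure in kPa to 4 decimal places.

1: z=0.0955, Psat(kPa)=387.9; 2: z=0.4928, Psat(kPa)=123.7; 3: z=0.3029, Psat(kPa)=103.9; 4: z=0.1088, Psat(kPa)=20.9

At the bubble point ψ → 0, so ΣzᵢKᵢ = 1 with Kᵢ = Pᵢˢᵃᵗ/P ⇒ P = ΣzᵢPᵢˢᵃᵗ.
P = 0.0955·387.9 + 0.4928·123.7 + 0.3029·103.9 + 0.1088·20.9 = 131.7490 kPa

Pbub = 131.7490 kPa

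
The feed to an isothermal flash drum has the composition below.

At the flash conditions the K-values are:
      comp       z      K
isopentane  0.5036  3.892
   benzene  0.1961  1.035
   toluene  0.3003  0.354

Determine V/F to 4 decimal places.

Material balance + equilibrium reduce to Σ zᵢ(Kᵢ−1)/(1+V/F(Kᵢ−1)) = 0.
Feasibility: ΣzᵢKᵢ = 2.2693, Σzᵢ/Kᵢ = 1.1672 — both > 1, two phases present.
Newton iteration, V/F⁰ = 0.3:
  V/F = 0.3000: g = 0.54600, g' = -1.4006 → V/F = 0.6898
  V/F = 0.6898: g = 0.14306, g' = -0.8776 → V/F = 0.8528
  V/F = 0.8528: g = -0.00518, g' = -0.9722 → V/F = 0.8475
Converged at V/F = 0.8475.

V/F = 0.8475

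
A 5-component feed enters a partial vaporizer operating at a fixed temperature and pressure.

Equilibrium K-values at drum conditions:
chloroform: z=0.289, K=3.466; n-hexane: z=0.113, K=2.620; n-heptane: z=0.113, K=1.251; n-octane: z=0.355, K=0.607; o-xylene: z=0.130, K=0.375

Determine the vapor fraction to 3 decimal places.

Newton–Raphson from ψ = 0.39:
  ψ = 0.390: g = 0.2291, g' = -0.739 → ψ = 0.700
  ψ = 0.700: g = 0.0345, g' = -0.572 → ψ = 0.760
Converged at ψ = 0.760.

ψ = 0.760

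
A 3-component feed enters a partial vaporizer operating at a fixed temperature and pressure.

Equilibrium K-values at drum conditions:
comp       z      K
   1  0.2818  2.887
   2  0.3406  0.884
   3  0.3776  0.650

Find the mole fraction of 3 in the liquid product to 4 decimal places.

Let ψ = V/F and solve Σ zᵢ(Kᵢ−1)/(1+ψ(Kᵢ−1)) = 0.
Check two-phase: ΣzᵢKᵢ = 1.3601 > 1 and Σzᵢ/Kᵢ = 1.0638 > 1, so g(0) = 0.3601 > 0 and g(1) = -0.0638 < 0.
Newton iteration, ψ⁰ = 0.32:
  ψ = 0.3200: g = 0.14169, g' = -0.4537 → ψ = 0.6323
  ψ = 0.6323: g = 0.03010, g' = -0.2902 → ψ = 0.7360
  ψ = 0.7360: g = 0.00138, g' = -0.2652 → ψ = 0.7412
Converged at ψ = 0.7412.
Compositions from xᵢ = zᵢ/(1+ψ(Kᵢ−1)), yᵢ = Kᵢxᵢ:
  1: x = 0.1175, y = 0.3392
  2: x = 0.3726, y = 0.3294
  3: x = 0.5099, y = 0.3314

x_3 = 0.5099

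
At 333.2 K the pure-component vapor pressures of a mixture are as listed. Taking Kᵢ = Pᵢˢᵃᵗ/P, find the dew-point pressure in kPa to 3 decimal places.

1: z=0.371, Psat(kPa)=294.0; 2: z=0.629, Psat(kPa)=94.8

Pdew = 126.632 kPa

At the dew point ψ → 1, so Σzᵢ/Kᵢ = 1 with Kᵢ = Pᵢˢᵃᵗ/P ⇒ 1/P = Σzᵢ/Pᵢˢᵃᵗ.
1/P = 0.371/294.0 + 0.629/94.8 = 0.007897 ⇒ P = 126.632 kPa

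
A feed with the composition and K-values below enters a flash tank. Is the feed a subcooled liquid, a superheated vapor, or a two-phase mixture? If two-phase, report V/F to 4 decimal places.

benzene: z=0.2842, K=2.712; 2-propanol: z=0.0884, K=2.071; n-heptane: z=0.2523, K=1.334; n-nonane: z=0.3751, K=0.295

ΣzᵢKᵢ = 1.4010; Σzᵢ/Kᵢ = 1.6081.
Both exceed 1, so a two-phase solution exists.
Newton iteration, ψ⁰ = 0.53:
  ψ = 0.5300: g = -0.03512, g' = -0.7658 → ψ = 0.4841
  ψ = 0.4841: g = -0.00055, g' = -0.7436 → ψ = 0.4834
Converged at ψ = 0.4834.

two-phase, V/F = 0.4834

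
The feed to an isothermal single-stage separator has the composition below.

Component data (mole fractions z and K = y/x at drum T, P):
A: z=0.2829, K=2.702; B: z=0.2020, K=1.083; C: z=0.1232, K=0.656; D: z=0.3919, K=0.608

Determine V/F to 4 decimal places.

Material balance + equilibrium reduce to Σ zᵢ(Kᵢ−1)/(1+V/F(Kᵢ−1)) = 0.
Feasibility: ΣzᵢKᵢ = 1.3023, Σzᵢ/Kᵢ = 1.1236 — both > 1, two phases present.
Newton iteration, V/F⁰ = 0.33:
  V/F = 0.3300: g = 0.10038, g' = -0.4353 → V/F = 0.5606
  V/F = 0.5606: g = 0.01302, g' = -0.3372 → V/F = 0.5992
  V/F = 0.5992: g = 0.00018, g' = -0.3281 → V/F = 0.5998
Converged at V/F = 0.5998.

V/F = 0.5998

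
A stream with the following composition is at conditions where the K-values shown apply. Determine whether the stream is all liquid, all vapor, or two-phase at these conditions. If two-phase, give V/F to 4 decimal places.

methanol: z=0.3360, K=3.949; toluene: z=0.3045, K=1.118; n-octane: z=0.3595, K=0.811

ΣzᵢKᵢ = 1.9588; Σzᵢ/Kᵢ = 0.8007.
Since Σzᵢ/Kᵢ < 1 the mixture is above its dew point — single vapor phase.

all vapor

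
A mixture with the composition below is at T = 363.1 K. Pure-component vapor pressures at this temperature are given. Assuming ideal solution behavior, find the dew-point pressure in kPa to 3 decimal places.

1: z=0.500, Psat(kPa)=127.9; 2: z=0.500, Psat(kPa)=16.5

At the dew point ψ → 1, so Σzᵢ/Kᵢ = 1 with Kᵢ = Pᵢˢᵃᵗ/P ⇒ 1/P = Σzᵢ/Pᵢˢᵃᵗ.
1/P = 0.500/127.9 + 0.500/16.5 = 0.034212 ⇒ P = 29.229 kPa

Pdew = 29.229 kPa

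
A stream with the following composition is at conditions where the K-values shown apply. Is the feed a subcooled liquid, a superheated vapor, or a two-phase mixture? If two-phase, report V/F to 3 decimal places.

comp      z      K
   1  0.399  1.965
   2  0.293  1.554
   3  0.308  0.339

ΣzᵢKᵢ = 1.344; Σzᵢ/Kᵢ = 1.300.
Both exceed 1, so a two-phase solution exists.
Material balance + equilibrium reduce to Σ zᵢ(Kᵢ−1)/(1+ψ(Kᵢ−1)) = 0.
Newton–Raphson from ψ = 0.5:
  ψ = 0.500: g = 0.0827, g' = -0.524 → ψ = 0.658
  ψ = 0.658: g = -0.0057, g' = -0.609 → ψ = 0.648
Converged at ψ = 0.648.

two-phase, V/F = 0.648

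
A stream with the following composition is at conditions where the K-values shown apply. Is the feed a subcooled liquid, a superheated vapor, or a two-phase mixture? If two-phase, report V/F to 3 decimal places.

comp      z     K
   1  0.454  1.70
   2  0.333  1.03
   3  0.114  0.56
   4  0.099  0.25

ΣzᵢKᵢ = 1.203; Σzᵢ/Kᵢ = 1.190.
Both exceed 1, so a two-phase solution exists.
Material balance + equilibrium reduce to Σ zᵢ(Kᵢ−1)/(1+ψ(Kᵢ−1)) = 0.
Newton iteration, ψ⁰ = 0.55:
  ψ = 0.550: g = 0.0467, g' = -0.316 → ψ = 0.698
  ψ = 0.698: g = -0.0049, g' = -0.392 → ψ = 0.685
Converged at ψ = 0.685.

two-phase, V/F = 0.685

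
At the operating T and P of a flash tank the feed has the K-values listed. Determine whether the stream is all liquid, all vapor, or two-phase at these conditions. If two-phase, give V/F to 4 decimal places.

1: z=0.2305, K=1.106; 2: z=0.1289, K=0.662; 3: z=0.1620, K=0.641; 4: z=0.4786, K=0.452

ΣzᵢKᵢ = 0.6604; Σzᵢ/Kᵢ = 1.7147.
Since ΣzᵢKᵢ < 1 the mixture is below its bubble point — single liquid phase.

all liquid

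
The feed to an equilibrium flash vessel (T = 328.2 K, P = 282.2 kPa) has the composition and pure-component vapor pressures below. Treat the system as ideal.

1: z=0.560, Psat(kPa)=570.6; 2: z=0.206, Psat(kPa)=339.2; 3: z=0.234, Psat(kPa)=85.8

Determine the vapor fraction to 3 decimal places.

ψ = 0.777

Raoult's law: Kᵢ = Pᵢˢᵃᵗ/P = Pᵢˢᵃᵗ/282.2.
  K_1 = 570.6/282.2 = 2.02197, K_2 = 339.2/282.2 = 1.20198, K_3 = 85.8/282.2 = 0.30404
Rachford–Rice: g(ψ) = Σ zᵢ(Kᵢ−1)/(1+ψ(Kᵢ−1)) = 0.
Feasibility: ΣzᵢKᵢ = 1.451, Σzᵢ/Kᵢ = 1.218 — both > 1, two phases present.
Newton–Raphson from ψ = 0.37:
  ψ = 0.370: g = 0.2347, g' = -0.521 → ψ = 0.821
  ψ = 0.821: g = -0.0327, g' = -0.795 → ψ = 0.779
  ψ = 0.779: g = -0.0014, g' = -0.729 → ψ = 0.777
Converged at ψ = 0.777.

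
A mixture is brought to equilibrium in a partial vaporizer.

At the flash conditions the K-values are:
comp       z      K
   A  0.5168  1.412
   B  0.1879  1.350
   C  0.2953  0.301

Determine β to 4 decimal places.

β = 0.2611

Let β = V/F and solve Σ zᵢ(Kᵢ−1)/(1+β(Kᵢ−1)) = 0.
g(0) = ΣzᵢKᵢ − 1 = 0.0723 and g(1) = 1 − Σzᵢ/Kᵢ = -0.4863, so a root lies in (0, 1).
Iterate (Newton) starting at β = 0.5:
  β = 0.5000: g = -0.08479, g' = -0.4180 → β = 0.2971
  β = 0.2971: g = -0.01125, g' = -0.3184 → β = 0.2618
  β = 0.2618: g = -0.00021, g' = -0.3069 → β = 0.2611
Converged at β = 0.2611.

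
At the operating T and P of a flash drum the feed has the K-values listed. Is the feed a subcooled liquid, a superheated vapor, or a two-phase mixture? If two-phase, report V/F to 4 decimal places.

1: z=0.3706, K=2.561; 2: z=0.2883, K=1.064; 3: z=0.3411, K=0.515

two-phase, V/F = 0.8114

ΣzᵢKᵢ = 1.4315; Σzᵢ/Kᵢ = 1.0780.
Both exceed 1, so a two-phase solution exists.
Rachford–Rice: g(ψ) = Σ zᵢ(Kᵢ−1)/(1+ψ(Kᵢ−1)) = 0.
Newton–Raphson from ψ = 0.66:
  ψ = 0.6600: g = 0.05933, g' = -0.3937 → ψ = 0.8107
  ψ = 0.8107: g = 0.00028, g' = -0.3949 → ψ = 0.8114
Converged at ψ = 0.8114.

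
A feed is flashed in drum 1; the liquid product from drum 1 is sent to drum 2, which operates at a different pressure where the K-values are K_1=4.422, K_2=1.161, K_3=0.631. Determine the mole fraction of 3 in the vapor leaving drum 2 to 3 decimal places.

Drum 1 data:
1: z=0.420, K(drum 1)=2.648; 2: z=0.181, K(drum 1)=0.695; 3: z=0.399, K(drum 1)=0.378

y_3 (drum 2) = 0.468

Drum 1:
Rachford–Rice: g(ψ₁) = Σ zᵢ(Kᵢ−1)/(1+ψ₁(Kᵢ−1)) = 0.
g(0) = ΣzᵢKᵢ − 1 = 0.389 and g(1) = 1 − Σzᵢ/Kᵢ = -0.475, so a root lies in (0, 1).
Newton–Raphson from ψ₁ = 0.6:
  ψ₁ = 0.600: g = -0.1155, g' = -0.707 → ψ₁ = 0.437
  ψ₁ = 0.437: g = -0.0018, g' = -0.699 → ψ₁ = 0.434
Converged at ψ₁ = 0.434.
Drum-1 compositions:
  1: x = 0.245, y = 0.648
  2: x = 0.209, y = 0.145
  3: x = 0.547, y = 0.207
Drum-2 feed = drum-1 liquid: z₂ = (0.2449, 0.2086, 0.5465).
Drum 2:
Let ψ₂ = V/F and solve Σ zᵢ(Kᵢ−1)/(1+ψ₂(Kᵢ−1)) = 0.
g(0) = ΣzᵢKᵢ − 1 = 0.670 and g(1) = 1 − Σzᵢ/Kᵢ = -0.101, so a root lies in (0, 1).
Iterate (Newton) starting at ψ₂ = 0.5:
  ψ₂ = 0.500: g = 0.0929, g' = -0.507 → ψ₂ = 0.683
  ψ₂ = 0.683: g = 0.0116, g' = -0.395 → ψ₂ = 0.713
Converged at ψ₂ = 0.713.
  1: x = 0.071, y = 0.315
  2: x = 0.187, y = 0.217
  3: x = 0.742, y = 0.468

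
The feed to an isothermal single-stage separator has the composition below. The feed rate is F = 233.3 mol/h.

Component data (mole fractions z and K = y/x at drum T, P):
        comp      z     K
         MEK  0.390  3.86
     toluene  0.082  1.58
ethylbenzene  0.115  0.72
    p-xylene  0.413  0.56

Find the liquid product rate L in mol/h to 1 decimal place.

L = 23.6 mol/h

Rachford–Rice: g(V/F) = Σ zᵢ(Kᵢ−1)/(1+V/F(Kᵢ−1)) = 0.
g(0) = ΣzᵢKᵢ − 1 = 0.949 and g(1) = 1 − Σzᵢ/Kᵢ = -0.050, so a root lies in (0, 1).
Newton–Raphson from V/F = 0.5:
  V/F = 0.500: g = 0.2255, g' = -0.700 → V/F = 0.822
  V/F = 0.822: g = 0.0386, g' = -0.508 → V/F = 0.898
  V/F = 0.898: g = 0.0005, g' = -0.497 → V/F = 0.899
Converged at V/F = 0.899.
Then V = V/F·F = 0.8988·233.3 = 209.7 mol/h and L = F − V = 23.6 mol/h.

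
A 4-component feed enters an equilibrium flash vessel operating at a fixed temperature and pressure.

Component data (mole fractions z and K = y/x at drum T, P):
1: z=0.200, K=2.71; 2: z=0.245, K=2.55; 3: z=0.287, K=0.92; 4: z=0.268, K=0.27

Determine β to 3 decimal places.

β = 0.591

Material balance + equilibrium reduce to Σ zᵢ(Kᵢ−1)/(1+β(Kᵢ−1)) = 0.
g(0) = ΣzᵢKᵢ − 1 = 0.503 and g(1) = 1 − Σzᵢ/Kᵢ = -0.474, so a root lies in (0, 1).
Iterate (Newton) starting at β = 0.45:
  β = 0.450: g = 0.1018, g' = -0.710 → β = 0.593
  β = 0.593: g = -0.0017, g' = -0.750 → β = 0.591
Converged at β = 0.591.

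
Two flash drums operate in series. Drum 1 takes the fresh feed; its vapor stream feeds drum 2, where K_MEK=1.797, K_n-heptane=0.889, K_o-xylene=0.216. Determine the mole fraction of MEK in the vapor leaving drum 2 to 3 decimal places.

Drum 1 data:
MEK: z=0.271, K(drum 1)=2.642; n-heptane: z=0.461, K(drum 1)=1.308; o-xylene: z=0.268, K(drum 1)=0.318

y_MEK (drum 2) = 0.494

Drum 1:
Let ψ₁ = V/F and solve Σ zᵢ(Kᵢ−1)/(1+ψ₁(Kᵢ−1)) = 0.
Check two-phase: ΣzᵢKᵢ = 1.404 > 1 and Σzᵢ/Kᵢ = 1.298 > 1, so g(0) = 0.404 > 0 and g(1) = -0.298 < 0.
Newton–Raphson from ψ₁ = 0.49:
  ψ₁ = 0.490: g = 0.0954, g' = -0.539 → ψ₁ = 0.667
  ψ₁ = 0.667: g = -0.0053, g' = -0.616 → ψ₁ = 0.659
Converged at ψ₁ = 0.659.
Drum-1 compositions:
  MEK: x = 0.130, y = 0.344
  n-heptane: x = 0.383, y = 0.501
  o-xylene: x = 0.487, y = 0.155
Drum-2 feed = drum-1 vapor: z₂ = (0.3440, 0.5013, 0.1547).
Drum 2:
Material balance + equilibrium reduce to Σ zᵢ(Kᵢ−1)/(1+ψ₂(Kᵢ−1)) = 0.
Check two-phase: ΣzᵢKᵢ = 1.097 > 1 and Σzᵢ/Kᵢ = 1.472 > 1, so g(0) = 0.097 > 0 and g(1) = -0.472 < 0.
Newton–Raphson from ψ₂ = 0.5:
  ψ₂ = 0.500: g = -0.0624, g' = -0.376 → ψ₂ = 0.334
  ψ₂ = 0.334: g = -0.0056, g' = -0.317 → ψ₂ = 0.316
Converged at ψ₂ = 0.316.
  MEK: x = 0.275, y = 0.494
  n-heptane: x = 0.520, y = 0.462
  o-xylene: x = 0.206, y = 0.044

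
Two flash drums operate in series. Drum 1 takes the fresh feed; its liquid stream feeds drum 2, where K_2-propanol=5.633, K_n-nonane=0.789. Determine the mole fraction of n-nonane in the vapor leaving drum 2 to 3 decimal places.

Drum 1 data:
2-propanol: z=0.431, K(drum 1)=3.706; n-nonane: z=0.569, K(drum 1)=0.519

y_n-nonane (drum 2) = 0.755

Drum 1:
Let ψ₁ = V/F and solve Σ zᵢ(Kᵢ−1)/(1+ψ₁(Kᵢ−1)) = 0.
Check two-phase: ΣzᵢKᵢ = 1.893 > 1 and Σzᵢ/Kᵢ = 1.213 > 1, so g(0) = 0.893 > 0 and g(1) = -0.213 < 0.
Newton–Raphson from ψ₁ = 0.66:
  ψ₁ = 0.660: g = 0.0176, g' = -0.689 → ψ₁ = 0.686
Converged at ψ₁ = 0.686.
Drum-1 compositions:
  2-propanol: x = 0.151, y = 0.559
  n-nonane: x = 0.849, y = 0.441
Drum-2 feed = drum-1 liquid: z₂ = (0.1509, 0.8491).
Drum 2:
Material balance + equilibrium reduce to Σ zᵢ(Kᵢ−1)/(1+ψ₂(Kᵢ−1)) = 0.
Feasibility: ΣzᵢKᵢ = 1.520, Σzᵢ/Kᵢ = 1.103 — both > 1, two phases present.
Binary case is linear: z₁(K₁−1)(1+ψ₂(K₂−1)) + z₂(K₂−1)(1+ψ₂(K₁−1)) = 0
⇒ ψ₂ = [z₁(K₁−1)+z₂(K₂−1)] / [−(K₁−1)(K₂−1)] = 0.5201/0.9776 = 0.532
  2-propanol: x = 0.044, y = 0.245
  n-nonane: x = 0.956, y = 0.755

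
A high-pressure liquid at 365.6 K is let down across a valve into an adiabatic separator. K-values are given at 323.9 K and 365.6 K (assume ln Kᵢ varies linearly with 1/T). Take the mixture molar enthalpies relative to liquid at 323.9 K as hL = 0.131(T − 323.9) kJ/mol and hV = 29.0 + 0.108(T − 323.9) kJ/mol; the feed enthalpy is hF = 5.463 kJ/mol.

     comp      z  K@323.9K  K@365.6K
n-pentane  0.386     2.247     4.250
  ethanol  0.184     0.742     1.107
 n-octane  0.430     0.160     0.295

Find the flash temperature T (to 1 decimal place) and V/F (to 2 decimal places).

T = 329.1 K, V/F = 0.17

Adiabatic flash: solve Rachford–Rice at each trial T, then check hF = ψ·hV(T) + (1−ψ)·hL(T).
  T = 323.9 K: K = (2.247, 0.742, 0.160), RR gives ψ = 0.082, H_out = 2.387 kJ/mol
  T = 365.6 K: K = (4.250, 1.107, 0.295), RR gives ψ = 0.526, H_out = 20.207 kJ/mol
  T = 344.8 K: K = (3.153, 0.918, 0.221), RR gives ψ = 0.348, H_out = 12.671 kJ/mol
  T = 334.4 K: K = (2.678, 0.828, 0.189), RR gives ψ = 0.236, H_out = 8.163 kJ/mol
  T = 329.1 K: K = (2.454, 0.784, 0.174), RR gives ψ = 0.165, H_out = 5.461 kJ/mol
  T = 331.8 K: K = (2.567, 0.807, 0.182), RR gives ψ = 0.203, H_out = 6.882 kJ/mol
  T = 330.5 K: K = (2.512, 0.796, 0.178), RR gives ψ = 0.185, H_out = 6.210 kJ/mol
Linear interpolation between T = 329.1 (H_out = 5.461) and T = 330.5 (H_out = 6.210) on hF = 5.463 gives T ≈ 329.1 K, at which ψ = 0.17.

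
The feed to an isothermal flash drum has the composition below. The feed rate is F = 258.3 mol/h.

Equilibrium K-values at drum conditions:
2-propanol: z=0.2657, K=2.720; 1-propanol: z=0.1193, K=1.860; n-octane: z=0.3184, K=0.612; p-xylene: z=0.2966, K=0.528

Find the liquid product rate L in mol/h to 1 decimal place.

Material balance + equilibrium reduce to Σ zᵢ(Kᵢ−1)/(1+ψ(Kᵢ−1)) = 0.
g(0) = ΣzᵢKᵢ − 1 = 0.2961 and g(1) = 1 − Σzᵢ/Kᵢ = -0.2438, so a root lies in (0, 1).
Iterate (Newton) starting at ψ = 0.42:
  ψ = 0.4200: g = 0.01850, g' = -0.4838 → ψ = 0.4582
  ψ = 0.4582: g = 0.00028, g' = -0.4697 → ψ = 0.4588
Converged at ψ = 0.4588.
Then V = ψ·F = 0.4588·258.3 = 118.5 mol/h and L = F − V = 139.8 mol/h.

L = 139.8 mol/h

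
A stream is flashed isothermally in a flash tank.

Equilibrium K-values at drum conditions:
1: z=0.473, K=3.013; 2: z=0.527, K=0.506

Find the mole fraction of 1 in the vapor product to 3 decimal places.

Newton–Raphson from V/F = 0.41:
  V/F = 0.410: g = 0.1952, g' = -0.777 → V/F = 0.661
  V/F = 0.661: g = 0.0220, g' = -0.636 → V/F = 0.696
Converged at V/F = 0.696.
Compositions from xᵢ = zᵢ/(1+V/F(Kᵢ−1)), yᵢ = Kᵢxᵢ:
  1: x = 0.197, y = 0.594
  2: x = 0.803, y = 0.406

y_1 = 0.594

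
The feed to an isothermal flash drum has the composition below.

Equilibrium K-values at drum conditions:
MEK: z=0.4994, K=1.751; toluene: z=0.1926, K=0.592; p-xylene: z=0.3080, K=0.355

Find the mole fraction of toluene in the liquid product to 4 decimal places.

Newton–Raphson from V/F = 0.5:
  V/F = 0.5000: g = -0.11928, g' = -0.4786 → V/F = 0.2508
  V/F = 0.2508: g = -0.00893, g' = -0.4216 → V/F = 0.2296
Converged at V/F = 0.2296.
Compositions from xᵢ = zᵢ/(1+V/F(Kᵢ−1)), yᵢ = Kᵢxᵢ:
  MEK: x = 0.4260, y = 0.7459
  toluene: x = 0.2125, y = 0.1258
  p-xylene: x = 0.3615, y = 0.1283

x_toluene = 0.2125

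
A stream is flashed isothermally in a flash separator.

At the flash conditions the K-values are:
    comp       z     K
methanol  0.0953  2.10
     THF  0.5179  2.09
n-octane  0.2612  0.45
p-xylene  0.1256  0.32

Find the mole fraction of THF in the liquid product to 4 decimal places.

x_THF = 0.2987

Material balance + equilibrium reduce to Σ zᵢ(Kᵢ−1)/(1+ψ(Kᵢ−1)) = 0.
Check two-phase: ΣzᵢKᵢ = 1.4403 > 1 and Σzᵢ/Kᵢ = 1.2661 > 1, so g(0) = 0.4403 > 0 and g(1) = -0.2661 < 0.
Newton–Raphson from ψ = 0.5:
  ψ = 0.5000: g = 0.10545, g' = -0.5894 → ψ = 0.6789
  ψ = 0.6789: g = -0.00348, g' = -0.6427 → ψ = 0.6735
Converged at ψ = 0.6735.
Compositions from xᵢ = zᵢ/(1+ψ(Kᵢ−1)), yᵢ = Kᵢxᵢ:
  methanol: x = 0.0547, y = 0.1150
  THF: x = 0.2987, y = 0.6242
  n-octane: x = 0.4149, y = 0.1867
  p-xylene: x = 0.2317, y = 0.0742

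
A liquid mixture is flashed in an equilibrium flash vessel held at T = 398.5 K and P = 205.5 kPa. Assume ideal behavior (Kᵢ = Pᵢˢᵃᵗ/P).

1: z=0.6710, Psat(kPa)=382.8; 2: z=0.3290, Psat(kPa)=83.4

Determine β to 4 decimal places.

Raoult's law: Kᵢ = Pᵢˢᵃᵗ/P = Pᵢˢᵃᵗ/205.5.
  K_1 = 382.8/205.5 = 1.862774, K_2 = 83.4/205.5 = 0.405839
Let β = V/F and solve Σ zᵢ(Kᵢ−1)/(1+β(Kᵢ−1)) = 0.
Check two-phase: ΣzᵢKᵢ = 1.3834 > 1 and Σzᵢ/Kᵢ = 1.1709 > 1, so g(0) = 0.3834 > 0 and g(1) = -0.1709 < 0.
Newton iteration, β⁰ = 0.45:
  β = 0.4500: g = 0.15020, g' = -0.4756 → β = 0.7658
  β = 0.7658: g = -0.01010, g' = -0.5722 → β = 0.7482
  β = 0.7482: g = -0.00010, g' = -0.5609 → β = 0.7480
Converged at β = 0.7480.

β = 0.7480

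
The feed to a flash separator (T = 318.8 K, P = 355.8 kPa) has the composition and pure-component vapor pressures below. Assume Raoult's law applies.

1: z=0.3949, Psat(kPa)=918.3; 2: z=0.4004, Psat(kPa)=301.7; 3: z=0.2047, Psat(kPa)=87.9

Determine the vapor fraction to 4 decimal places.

Raoult's law: Kᵢ = Pᵢˢᵃᵗ/P = Pᵢˢᵃᵗ/355.8.
  K_1 = 918.3/355.8 = 2.580944, K_2 = 301.7/355.8 = 0.847948, K_3 = 87.9/355.8 = 0.247049
Rachford–Rice: g(ψ) = Σ zᵢ(Kᵢ−1)/(1+ψ(Kᵢ−1)) = 0.
Check two-phase: ΣzᵢKᵢ = 1.4093 > 1 and Σzᵢ/Kᵢ = 1.4538 > 1, so g(0) = 0.4093 > 0 and g(1) = -0.4538 < 0.
Newton–Raphson from ψ = 0.7:
  ψ = 0.7000: g = -0.09768, g' = -0.7529 → ψ = 0.5703
  ψ = 0.5703: g = -0.00845, g' = -0.6405 → ψ = 0.5571
  ψ = 0.5571: g = -0.00004, g' = -0.6344 → ψ = 0.5570
Converged at ψ = 0.5570.

ψ = 0.5570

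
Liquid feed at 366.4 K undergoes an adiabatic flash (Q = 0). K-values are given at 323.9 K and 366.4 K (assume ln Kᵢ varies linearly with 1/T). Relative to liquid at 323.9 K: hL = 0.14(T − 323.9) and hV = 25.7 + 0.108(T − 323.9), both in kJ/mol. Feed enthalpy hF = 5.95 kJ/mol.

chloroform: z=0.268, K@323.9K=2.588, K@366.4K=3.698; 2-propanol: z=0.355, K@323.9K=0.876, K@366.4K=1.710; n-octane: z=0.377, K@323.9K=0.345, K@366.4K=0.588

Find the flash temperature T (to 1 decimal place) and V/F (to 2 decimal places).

T = 325.6 K, V/F = 0.22

Adiabatic flash: solve Rachford–Rice at each trial T, then check hF = ψ·hV(T) + (1−ψ)·hL(T).
  T = 323.9 K: K = (2.588, 0.876, 0.345), RR gives ψ = 0.190, H_out = 4.876 kJ/mol
  T = 366.4 K: K = (3.698, 1.710, 0.588), RR gives ψ = 1.000, H_out = 30.290 kJ/mol
  T = 345.1 K: K = (3.126, 1.248, 0.458), RR gives ψ = 0.649, H_out = 19.196 kJ/mol
  T = 334.5 K: K = (2.853, 1.052, 0.399), RR gives ψ = 0.409, H_out = 11.861 kJ/mol
  T = 329.2 K: K = (2.719, 0.961, 0.372), RR gives ψ = 0.297, H_out = 8.315 kJ/mol
  T = 326.5 K: K = (2.652, 0.917, 0.358), RR gives ψ = 0.241, H_out = 6.549 kJ/mol
  T = 325.2 K: K = (2.620, 0.896, 0.351), RR gives ψ = 0.215, H_out = 5.709 kJ/mol
Linear interpolation between T = 325.2 (H_out = 5.709) and T = 326.5 (H_out = 6.549) on hF = 5.95 gives T ≈ 325.6 K, at which ψ = 0.22.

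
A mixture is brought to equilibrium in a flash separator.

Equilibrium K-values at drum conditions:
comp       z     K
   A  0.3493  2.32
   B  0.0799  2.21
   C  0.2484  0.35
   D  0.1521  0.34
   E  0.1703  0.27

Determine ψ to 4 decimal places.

Newton–Raphson from ψ = 0.5:
  ψ = 0.5000: g = -0.24682, g' = -0.8693 → ψ = 0.2161
  ψ = 0.2161: g = -0.01713, g' = -0.8021 → ψ = 0.1947
  ψ = 0.1947: g = 0.00008, g' = -0.8099 → ψ = 0.1948
Converged at ψ = 0.1948.

ψ = 0.1948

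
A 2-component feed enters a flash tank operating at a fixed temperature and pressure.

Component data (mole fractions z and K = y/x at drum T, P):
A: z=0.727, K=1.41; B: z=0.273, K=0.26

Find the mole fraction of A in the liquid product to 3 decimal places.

Binary case is linear: z₁(K₁−1)(1+V/F(K₂−1)) + z₂(K₂−1)(1+V/F(K₁−1)) = 0
⇒ V/F = [z₁(K₁−1)+z₂(K₂−1)] / [−(K₁−1)(K₂−1)] = 0.0960/0.3034 = 0.317
Compositions from xᵢ = zᵢ/(1+V/F(Kᵢ−1)), yᵢ = Kᵢxᵢ:
  A: x = 0.643, y = 0.907
  B: x = 0.357, y = 0.093

x_A = 0.643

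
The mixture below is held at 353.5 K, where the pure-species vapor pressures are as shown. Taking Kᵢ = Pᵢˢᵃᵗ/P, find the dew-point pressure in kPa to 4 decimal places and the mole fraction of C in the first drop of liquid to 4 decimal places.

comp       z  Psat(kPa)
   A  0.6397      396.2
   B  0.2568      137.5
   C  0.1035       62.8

At the dew point ψ → 1, so Σzᵢ/Kᵢ = 1 with Kᵢ = Pᵢˢᵃᵗ/P ⇒ 1/P = Σzᵢ/Pᵢˢᵃᵗ.
1/P = 0.6397/396.2 + 0.2568/137.5 + 0.1035/62.8 = 0.0051303 ⇒ P = 194.9198 kPa
xᵢ = zᵢP/Pᵢˢᵃᵗ ⇒ x_C = 0.1035·194.9198/62.8 = 0.3212

Pdew = 194.9198 kPa, x_C = 0.3212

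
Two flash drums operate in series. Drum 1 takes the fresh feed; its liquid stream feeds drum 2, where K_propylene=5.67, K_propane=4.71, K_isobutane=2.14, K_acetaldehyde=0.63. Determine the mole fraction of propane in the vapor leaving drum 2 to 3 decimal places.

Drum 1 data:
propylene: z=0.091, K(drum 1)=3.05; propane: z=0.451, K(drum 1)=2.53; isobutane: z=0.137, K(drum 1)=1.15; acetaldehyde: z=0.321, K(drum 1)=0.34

y_propane (drum 2) = 0.264

Drum 1:
Rachford–Rice: g(ψ₁) = Σ zᵢ(Kᵢ−1)/(1+ψ₁(Kᵢ−1)) = 0.
Feasibility: ΣzᵢKᵢ = 1.685, Σzᵢ/Kᵢ = 1.271 — both > 1, two phases present.
Iterate (Newton) starting at ψ₁ = 0.59:
  ψ₁ = 0.590: g = 0.1190, g' = -0.748 → ψ₁ = 0.749
  ψ₁ = 0.749: g = -0.0055, g' = -0.838 → ψ₁ = 0.743
Converged at ψ₁ = 0.743.
Drum-1 compositions:
  propylene: x = 0.036, y = 0.110
  propane: x = 0.211, y = 0.534
  isobutane: x = 0.123, y = 0.142
  acetaldehyde: x = 0.630, y = 0.214
Drum-2 feed = drum-1 liquid: z₂ = (0.0361, 0.2111, 0.1233, 0.6295).
Drum 2:
Rachford–Rice: g(ψ₂) = Σ zᵢ(Kᵢ−1)/(1+ψ₂(Kᵢ−1)) = 0.
Feasibility: ΣzᵢKᵢ = 1.859, Σzᵢ/Kᵢ = 1.108 — both > 1, two phases present.
Iterate (Newton) starting at ψ₂ = 0.46:
  ψ₂ = 0.460: g = 0.1544, g' = -0.670 → ψ₂ = 0.690
  ψ₂ = 0.690: g = 0.0256, g' = -0.479 → ψ₂ = 0.744
  ψ₂ = 0.744: g = 0.0006, g' = -0.456 → ψ₂ = 0.745
Converged at ψ₂ = 0.745.
  propylene: x = 0.008, y = 0.046
  propane: x = 0.056, y = 0.264
  isobutane: x = 0.067, y = 0.143
  acetaldehyde: x = 0.869, y = 0.548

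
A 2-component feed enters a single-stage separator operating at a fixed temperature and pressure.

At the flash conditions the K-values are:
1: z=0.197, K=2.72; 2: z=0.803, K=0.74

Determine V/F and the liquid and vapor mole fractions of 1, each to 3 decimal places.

Material balance + equilibrium reduce to Σ zᵢ(Kᵢ−1)/(1+V/F(Kᵢ−1)) = 0.
Feasibility: ΣzᵢKᵢ = 1.130, Σzᵢ/Kᵢ = 1.158 — both > 1, two phases present.
Iterate (Newton) starting at V/F = 0.38:
  V/F = 0.380: g = -0.0268, g' = -0.280 → V/F = 0.284
  V/F = 0.284: g = 0.0021, g' = -0.326 → V/F = 0.291
Converged at V/F = 0.291.
Compositions from xᵢ = zᵢ/(1+V/F(Kᵢ−1)), yᵢ = Kᵢxᵢ:
  1: x = 0.131, y = 0.357
  2: x = 0.869, y = 0.643

V/F = 0.291, x_1 = 0.131, y_1 = 0.357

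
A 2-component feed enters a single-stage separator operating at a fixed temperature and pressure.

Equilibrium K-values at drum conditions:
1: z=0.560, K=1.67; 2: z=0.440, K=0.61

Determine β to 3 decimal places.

Let β = V/F and solve Σ zᵢ(Kᵢ−1)/(1+β(Kᵢ−1)) = 0.
Check two-phase: ΣzᵢKᵢ = 1.204 > 1 and Σzᵢ/Kᵢ = 1.057 > 1, so g(0) = 0.204 > 0 and g(1) = -0.057 < 0.
Iterate (Newton) starting at β = 0.5:
  β = 0.500: g = 0.0679, g' = -0.244 → β = 0.778
  β = 0.778: g = 0.0003, g' = -0.247 → β = 0.779
Converged at β = 0.779.

β = 0.779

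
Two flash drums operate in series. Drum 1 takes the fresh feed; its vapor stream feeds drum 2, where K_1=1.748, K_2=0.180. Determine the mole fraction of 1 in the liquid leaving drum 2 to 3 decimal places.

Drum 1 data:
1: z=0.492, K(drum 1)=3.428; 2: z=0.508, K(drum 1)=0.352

x_1 (drum 2) = 0.523

Drum 1:
Rachford–Rice: g(ψ₁) = Σ zᵢ(Kᵢ−1)/(1+ψ₁(Kᵢ−1)) = 0.
Feasibility: ΣzᵢKᵢ = 1.865, Σzᵢ/Kᵢ = 1.587 — both > 1, two phases present.
Binary case is linear: z₁(K₁−1)(1+ψ₁(K₂−1)) + z₂(K₂−1)(1+ψ₁(K₁−1)) = 0
⇒ ψ₁ = [z₁(K₁−1)+z₂(K₂−1)] / [−(K₁−1)(K₂−1)] = 0.8654/1.5733 = 0.550
Drum-1 compositions:
  1: x = 0.211, y = 0.722
  2: x = 0.789, y = 0.278
Drum-2 feed = drum-1 vapor: z₂ = (0.7222, 0.2778).
Drum 2:
Rachford–Rice: g(ψ₂) = Σ zᵢ(Kᵢ−1)/(1+ψ₂(Kᵢ−1)) = 0.
g(0) = ΣzᵢKᵢ − 1 = 0.312 and g(1) = 1 − Σzᵢ/Kᵢ = -0.957, so a root lies in (0, 1).
Binary case is linear: z₁(K₁−1)(1+ψ₂(K₂−1)) + z₂(K₂−1)(1+ψ₂(K₁−1)) = 0
⇒ ψ₂ = [z₁(K₁−1)+z₂(K₂−1)] / [−(K₁−1)(K₂−1)] = 0.3123/0.6134 = 0.509
  1: x = 0.523, y = 0.914
  2: x = 0.477, y = 0.086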